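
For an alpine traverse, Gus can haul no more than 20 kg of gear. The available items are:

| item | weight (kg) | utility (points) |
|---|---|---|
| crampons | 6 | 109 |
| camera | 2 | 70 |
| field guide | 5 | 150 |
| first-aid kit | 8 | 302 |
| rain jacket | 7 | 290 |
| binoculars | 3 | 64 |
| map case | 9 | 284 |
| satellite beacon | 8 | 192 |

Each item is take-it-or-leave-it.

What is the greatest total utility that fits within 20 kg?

742

A density-first pass picks camera + first-aid kit + rain jacket + binoculars — 726 at 20 kg.
The 5 kg tied up in camera and binoculars is better spent on field guide — total rises to 742 (20 kg).
The closest alternative, camera + first-aid kit + rain jacket + binoculars, reaches only 726.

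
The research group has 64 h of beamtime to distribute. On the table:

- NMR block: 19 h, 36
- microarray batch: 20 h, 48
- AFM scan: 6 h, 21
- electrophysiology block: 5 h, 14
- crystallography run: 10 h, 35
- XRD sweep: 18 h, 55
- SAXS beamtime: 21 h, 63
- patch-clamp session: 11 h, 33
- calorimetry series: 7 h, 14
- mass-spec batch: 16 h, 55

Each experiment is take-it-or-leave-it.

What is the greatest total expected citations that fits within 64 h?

207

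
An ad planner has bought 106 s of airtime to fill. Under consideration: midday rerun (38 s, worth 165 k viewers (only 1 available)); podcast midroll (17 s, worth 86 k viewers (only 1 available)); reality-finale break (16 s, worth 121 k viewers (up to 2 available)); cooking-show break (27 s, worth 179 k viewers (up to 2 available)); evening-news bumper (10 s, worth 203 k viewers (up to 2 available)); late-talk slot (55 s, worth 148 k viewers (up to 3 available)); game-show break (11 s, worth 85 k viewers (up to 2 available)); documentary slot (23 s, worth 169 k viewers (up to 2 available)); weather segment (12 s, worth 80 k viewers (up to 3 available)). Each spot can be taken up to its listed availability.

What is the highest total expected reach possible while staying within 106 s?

The ratio heuristic lands on 2×reality-finale break + 2×evening-news bumper + 2×game-show break + documentary slot (987) but leaves 9 s idle.
Replace reality-finale break with documentary slot: the trade gains 48 net, giving 1035 at 104 s.
The spare 2 s is too small for any remaining spot, and no exchange beats 1035.

1035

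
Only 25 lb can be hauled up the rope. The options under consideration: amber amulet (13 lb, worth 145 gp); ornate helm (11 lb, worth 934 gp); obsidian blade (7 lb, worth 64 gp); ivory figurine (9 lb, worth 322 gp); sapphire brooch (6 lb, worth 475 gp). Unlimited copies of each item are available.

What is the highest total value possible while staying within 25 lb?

A density-first pass picks 2×ornate helm — 1868 at 22 lb.
The 22 lb tied up in 2×ornate helm is better spent on 4×sapphire brooch — total rises to 1900 (24 lb).

1900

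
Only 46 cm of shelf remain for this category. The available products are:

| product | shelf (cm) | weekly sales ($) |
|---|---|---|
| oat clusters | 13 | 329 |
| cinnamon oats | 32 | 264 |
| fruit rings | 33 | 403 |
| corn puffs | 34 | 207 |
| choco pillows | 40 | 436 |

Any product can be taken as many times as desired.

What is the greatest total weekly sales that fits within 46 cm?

987

By weekly sales per cm: oat clusters 25.31, fruit rings 12.21, choco pillows 10.90, cinnamon oats 8.25 lead.
Taking 3×oat clusters: 39 cm used, 987 in weekly sales.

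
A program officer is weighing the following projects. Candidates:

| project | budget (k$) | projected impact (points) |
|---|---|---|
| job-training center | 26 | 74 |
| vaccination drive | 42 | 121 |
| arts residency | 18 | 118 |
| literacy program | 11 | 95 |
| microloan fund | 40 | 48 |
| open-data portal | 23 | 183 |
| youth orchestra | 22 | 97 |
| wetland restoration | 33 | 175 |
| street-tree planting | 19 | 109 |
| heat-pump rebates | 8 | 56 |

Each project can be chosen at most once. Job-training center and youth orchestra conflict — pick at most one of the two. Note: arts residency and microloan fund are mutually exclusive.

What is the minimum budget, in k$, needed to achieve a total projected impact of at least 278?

34

Minimise k$ subject to total projected impact ≥ 278.
literacy program + open-data portal reaches 278 using 34 k$.
Any bundle with less than 34 k$ falls short of 278.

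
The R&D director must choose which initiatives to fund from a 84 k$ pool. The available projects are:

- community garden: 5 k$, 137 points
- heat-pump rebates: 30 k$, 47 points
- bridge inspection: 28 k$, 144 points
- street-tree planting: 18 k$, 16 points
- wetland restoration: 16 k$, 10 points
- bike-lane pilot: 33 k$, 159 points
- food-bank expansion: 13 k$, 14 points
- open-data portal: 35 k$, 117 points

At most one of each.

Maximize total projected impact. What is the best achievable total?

A density-first pass picks community garden + bridge inspection + bike-lane pilot + food-bank expansion — 454 at 79 k$.
The 13 k$ tied up in food-bank expansion is better spent on street-tree planting — total rises to 456 (84 k$).
No other feasible combination exceeds 456.

456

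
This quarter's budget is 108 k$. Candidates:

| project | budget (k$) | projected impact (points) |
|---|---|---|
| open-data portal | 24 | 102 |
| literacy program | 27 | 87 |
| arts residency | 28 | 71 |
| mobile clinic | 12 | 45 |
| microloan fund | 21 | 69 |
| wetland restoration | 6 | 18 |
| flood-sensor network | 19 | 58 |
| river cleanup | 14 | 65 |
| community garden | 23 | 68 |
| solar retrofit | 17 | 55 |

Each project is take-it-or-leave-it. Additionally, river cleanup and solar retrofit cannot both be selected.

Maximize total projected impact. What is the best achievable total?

Best packing: open-data portal + literacy program + mobile clinic + microloan fund + wetland restoration + river cleanup — 104 k$, 386 total.
Runner-up open-data portal + literacy program + mobile clinic + wetland restoration + river cleanup + community garden tops out at 385.

386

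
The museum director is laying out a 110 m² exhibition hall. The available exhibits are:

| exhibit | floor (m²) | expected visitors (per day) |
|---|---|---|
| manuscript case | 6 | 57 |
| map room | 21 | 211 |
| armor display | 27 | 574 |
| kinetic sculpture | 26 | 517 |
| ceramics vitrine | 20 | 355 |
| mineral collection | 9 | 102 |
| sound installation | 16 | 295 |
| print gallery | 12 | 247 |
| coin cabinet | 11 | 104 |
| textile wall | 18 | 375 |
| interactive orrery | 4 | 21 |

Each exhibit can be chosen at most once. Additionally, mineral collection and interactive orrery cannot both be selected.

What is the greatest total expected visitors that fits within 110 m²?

2125

Density check — armor display 21.26, textile wall 20.83, print gallery 20.58 are the best per m².
A density-first pass picks armor display + kinetic sculpture + mineral collection + sound installation + print gallery + textile wall — 2110 at 108 m².
Replace mineral collection and sound installation with manuscript case + ceramics vitrine: the trade gains 15 net, giving 2125 at 109 m².
Every other selection either busts 110 m² or breaks a pairing rule or fails to beat 2125.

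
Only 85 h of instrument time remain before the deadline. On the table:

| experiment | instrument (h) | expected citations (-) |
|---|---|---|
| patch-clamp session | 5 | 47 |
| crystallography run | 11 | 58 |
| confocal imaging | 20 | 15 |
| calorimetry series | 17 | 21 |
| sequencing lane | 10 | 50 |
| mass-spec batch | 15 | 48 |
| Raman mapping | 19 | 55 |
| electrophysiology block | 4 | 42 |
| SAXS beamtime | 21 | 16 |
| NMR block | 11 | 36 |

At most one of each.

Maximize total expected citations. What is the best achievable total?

336

Taking patch-clamp session + crystallography run + sequencing lane + mass-spec batch + Raman mapping + electrophysiology block + NMR block: 75 h used, 336 in expected citations.
An exhaustive check of the 1024 subsets confirms 336.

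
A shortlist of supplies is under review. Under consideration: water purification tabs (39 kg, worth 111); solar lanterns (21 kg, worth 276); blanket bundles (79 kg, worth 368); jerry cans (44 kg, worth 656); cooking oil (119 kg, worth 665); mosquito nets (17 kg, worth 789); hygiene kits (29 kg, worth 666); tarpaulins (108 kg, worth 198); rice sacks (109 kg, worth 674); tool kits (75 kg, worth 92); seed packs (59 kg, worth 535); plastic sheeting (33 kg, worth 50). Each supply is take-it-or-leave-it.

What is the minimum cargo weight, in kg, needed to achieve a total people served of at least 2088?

90

Look for the lowest-cargo combination reaching 2088.
jerry cans + mosquito nets + hygiene kits: 2111 people served at 90 kg.
Below 90 kg the best achievable stays under 2088.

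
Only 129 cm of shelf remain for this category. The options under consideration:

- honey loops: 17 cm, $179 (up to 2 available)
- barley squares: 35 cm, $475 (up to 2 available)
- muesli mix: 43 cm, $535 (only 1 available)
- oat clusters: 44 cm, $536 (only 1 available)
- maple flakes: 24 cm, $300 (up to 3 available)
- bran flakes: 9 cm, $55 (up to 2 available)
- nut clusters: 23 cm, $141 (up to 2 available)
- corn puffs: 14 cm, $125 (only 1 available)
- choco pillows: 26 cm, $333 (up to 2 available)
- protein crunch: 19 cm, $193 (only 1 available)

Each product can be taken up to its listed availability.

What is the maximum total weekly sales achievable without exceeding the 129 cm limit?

1644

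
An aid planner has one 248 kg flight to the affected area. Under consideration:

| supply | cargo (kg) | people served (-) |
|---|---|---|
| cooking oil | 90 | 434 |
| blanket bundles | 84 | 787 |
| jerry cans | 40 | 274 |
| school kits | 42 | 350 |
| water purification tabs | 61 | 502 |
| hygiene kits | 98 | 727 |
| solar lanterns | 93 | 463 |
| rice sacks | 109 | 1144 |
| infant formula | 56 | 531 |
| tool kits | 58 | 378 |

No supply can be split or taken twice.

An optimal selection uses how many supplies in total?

4

The maximum people served within 248 kg is 2299.
One optimal bundle: jerry cans + school kits + rice sacks + infant formula (247 kg).
Any selection reaching 2299 contains exactly 4 supplies.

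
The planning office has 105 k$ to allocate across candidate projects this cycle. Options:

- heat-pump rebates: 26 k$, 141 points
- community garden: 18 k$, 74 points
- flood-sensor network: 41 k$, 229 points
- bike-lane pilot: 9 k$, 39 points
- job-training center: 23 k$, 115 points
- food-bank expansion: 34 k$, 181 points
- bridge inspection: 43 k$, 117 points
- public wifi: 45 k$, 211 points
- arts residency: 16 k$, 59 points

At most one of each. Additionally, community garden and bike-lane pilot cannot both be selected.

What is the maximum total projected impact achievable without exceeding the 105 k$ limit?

551

Density check — flood-sensor network 5.59, heat-pump rebates 5.42, food-bank expansion 5.32 are the best per k$.
Heat-pump rebates + flood-sensor network + food-bank expansion uses 101 of the 105 k$ and totals 551.
The spare 4 k$ is too small for any remaining project, and no feasible exchange beats 551.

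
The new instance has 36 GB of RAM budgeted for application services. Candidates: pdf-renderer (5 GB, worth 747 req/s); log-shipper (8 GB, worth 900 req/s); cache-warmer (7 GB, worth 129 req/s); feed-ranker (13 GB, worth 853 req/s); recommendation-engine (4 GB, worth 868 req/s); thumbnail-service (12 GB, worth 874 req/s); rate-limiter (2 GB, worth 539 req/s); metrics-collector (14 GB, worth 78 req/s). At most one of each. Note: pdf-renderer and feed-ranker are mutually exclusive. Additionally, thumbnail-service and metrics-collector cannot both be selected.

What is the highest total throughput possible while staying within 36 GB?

3928

Pdf-renderer + log-shipper + recommendation-engine + thumbnail-service + rate-limiter uses 31 of the 36 GB and totals 3928.
Runner-up pdf-renderer + log-shipper + cache-warmer + recommendation-engine + thumbnail-service tops out at 3518.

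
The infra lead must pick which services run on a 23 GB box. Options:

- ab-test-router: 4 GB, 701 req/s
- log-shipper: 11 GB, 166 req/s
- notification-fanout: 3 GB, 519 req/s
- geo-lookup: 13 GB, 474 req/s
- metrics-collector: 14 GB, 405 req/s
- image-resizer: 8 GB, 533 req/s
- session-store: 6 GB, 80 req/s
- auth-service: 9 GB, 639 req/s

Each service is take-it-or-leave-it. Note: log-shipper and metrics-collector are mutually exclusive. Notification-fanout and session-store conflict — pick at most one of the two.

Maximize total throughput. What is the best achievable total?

1873

Best packing: ab-test-router + image-resizer + auth-service — 21 GB, 1873 total.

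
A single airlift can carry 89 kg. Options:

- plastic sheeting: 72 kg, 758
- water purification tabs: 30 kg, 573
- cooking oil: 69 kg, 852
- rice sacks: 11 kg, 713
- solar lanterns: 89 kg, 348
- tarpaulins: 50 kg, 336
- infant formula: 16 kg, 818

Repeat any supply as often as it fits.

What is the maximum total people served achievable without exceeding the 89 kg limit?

5704

Density check — rice sacks 64.82, infant formula 51.12, water purification tabs 19.10 are the best per kg.
The ratio ordering already packs tightly: 8×rice sacks, 88 kg, 5704.
The spare 1 kg is too small for any remaining supply, and no exchange beats 5704.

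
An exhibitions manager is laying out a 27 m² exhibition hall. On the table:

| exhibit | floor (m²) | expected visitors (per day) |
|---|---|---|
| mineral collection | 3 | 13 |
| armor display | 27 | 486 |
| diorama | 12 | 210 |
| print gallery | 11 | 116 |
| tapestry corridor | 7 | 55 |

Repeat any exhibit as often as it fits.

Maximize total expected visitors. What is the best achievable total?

486

Best packing: armor display — 27 m², 486 total.
No other feasible combination exceeds 486.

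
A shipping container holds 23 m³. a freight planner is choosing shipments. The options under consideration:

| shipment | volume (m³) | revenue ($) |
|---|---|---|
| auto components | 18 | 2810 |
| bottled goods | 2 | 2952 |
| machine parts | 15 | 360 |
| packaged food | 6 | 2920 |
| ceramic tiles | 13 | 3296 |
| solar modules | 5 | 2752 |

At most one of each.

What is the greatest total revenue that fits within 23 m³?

Density check — bottled goods 1476.00, solar modules 550.40, packaged food 486.67, ceramic tiles 253.54 are the best per m³.
The ratio heuristic lands on bottled goods + packaged food + solar modules (8624) but leaves 10 m³ idle.
Replace solar modules with ceramic tiles: the trade gains 544 net, giving 9168 at 21 m³.
The spare 2 m³ is too small for any remaining shipment, and no exchange beats 9168.

9168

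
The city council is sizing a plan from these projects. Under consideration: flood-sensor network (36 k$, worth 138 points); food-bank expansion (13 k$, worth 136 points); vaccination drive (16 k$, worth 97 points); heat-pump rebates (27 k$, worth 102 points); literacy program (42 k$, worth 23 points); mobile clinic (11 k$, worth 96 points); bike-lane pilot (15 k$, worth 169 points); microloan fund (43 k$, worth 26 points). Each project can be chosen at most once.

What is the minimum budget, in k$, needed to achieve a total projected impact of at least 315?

Look for the lowest-budget combination reaching 315.
Taking food-bank expansion + mobile clinic + bike-lane pilot gives 401 (≥ 315) for 39 k$.
Any bundle with less than 39 k$ falls short of 315.

39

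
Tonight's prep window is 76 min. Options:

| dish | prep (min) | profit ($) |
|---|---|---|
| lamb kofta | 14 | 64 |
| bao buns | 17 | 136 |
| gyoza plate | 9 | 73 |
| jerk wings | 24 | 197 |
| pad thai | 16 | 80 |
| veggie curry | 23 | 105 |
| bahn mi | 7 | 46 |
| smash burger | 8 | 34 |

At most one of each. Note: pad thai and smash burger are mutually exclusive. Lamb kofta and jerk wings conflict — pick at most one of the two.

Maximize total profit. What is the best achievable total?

532

The ratio ordering already packs tightly: bao buns + gyoza plate + jerk wings + pad thai + bahn mi, 73 min, 532.
Runner-up bao buns + gyoza plate + jerk wings + veggie curry tops out at 511.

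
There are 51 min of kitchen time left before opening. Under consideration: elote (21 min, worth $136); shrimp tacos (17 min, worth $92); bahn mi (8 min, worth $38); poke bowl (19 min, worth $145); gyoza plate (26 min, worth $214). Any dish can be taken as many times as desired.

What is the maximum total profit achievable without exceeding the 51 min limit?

Best packing: poke bowl + gyoza plate — 45 min, 359 total.

359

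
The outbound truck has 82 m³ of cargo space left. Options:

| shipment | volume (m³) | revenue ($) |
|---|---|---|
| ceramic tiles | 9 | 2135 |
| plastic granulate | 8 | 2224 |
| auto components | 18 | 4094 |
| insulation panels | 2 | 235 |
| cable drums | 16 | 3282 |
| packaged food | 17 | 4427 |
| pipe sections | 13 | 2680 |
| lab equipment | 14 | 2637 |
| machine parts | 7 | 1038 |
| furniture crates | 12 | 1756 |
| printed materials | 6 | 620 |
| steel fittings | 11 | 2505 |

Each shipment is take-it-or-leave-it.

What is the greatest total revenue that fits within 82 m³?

18902

Ranking by ratio (revenue/m³): plastic granulate 278.00, packaged food 260.41, ceramic tiles 237.22.
The ratio heuristic lands on ceramic tiles + plastic granulate + auto components + insulation panels + packaged food + pipe sections + steel fittings (18300) but leaves 4 m³ idle.
Dropping pipe sections frees 13 m³; slotting in cable drums (16 m³) lifts the total to 18902 at 81 m³.
Nothing else within 82 m³ beats 18902.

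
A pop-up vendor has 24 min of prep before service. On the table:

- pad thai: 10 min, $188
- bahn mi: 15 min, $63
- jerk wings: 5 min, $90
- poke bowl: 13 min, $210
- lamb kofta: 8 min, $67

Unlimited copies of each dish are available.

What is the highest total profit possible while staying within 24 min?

398

Density check — pad thai 18.80, jerk wings 18.00, poke bowl 16.15 are the best per min.
Taking the top-ratio dishes first gives 2×pad thai for 376 (20 min).
Replace pad thai with poke bowl: the trade gains 22 net, giving 398 at 23 min.
Every other selection either busts 24 min or fails to beat 398.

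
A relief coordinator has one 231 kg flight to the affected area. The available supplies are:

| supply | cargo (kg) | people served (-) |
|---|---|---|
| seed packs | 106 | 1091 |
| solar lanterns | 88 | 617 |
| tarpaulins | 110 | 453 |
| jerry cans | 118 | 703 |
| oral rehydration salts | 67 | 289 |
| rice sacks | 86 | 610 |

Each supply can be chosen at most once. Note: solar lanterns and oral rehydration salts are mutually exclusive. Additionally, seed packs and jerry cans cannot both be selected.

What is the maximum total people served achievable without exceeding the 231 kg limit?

1708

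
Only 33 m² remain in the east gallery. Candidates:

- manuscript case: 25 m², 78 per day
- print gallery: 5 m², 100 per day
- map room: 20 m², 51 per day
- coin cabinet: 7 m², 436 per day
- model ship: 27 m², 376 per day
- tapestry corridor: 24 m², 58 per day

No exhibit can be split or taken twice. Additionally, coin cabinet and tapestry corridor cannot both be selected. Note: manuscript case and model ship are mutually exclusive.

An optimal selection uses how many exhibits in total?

Optimal total is 587.
One optimal bundle: print gallery + map room + coin cabinet (32 m²).
All optima have 3 exhibits.

3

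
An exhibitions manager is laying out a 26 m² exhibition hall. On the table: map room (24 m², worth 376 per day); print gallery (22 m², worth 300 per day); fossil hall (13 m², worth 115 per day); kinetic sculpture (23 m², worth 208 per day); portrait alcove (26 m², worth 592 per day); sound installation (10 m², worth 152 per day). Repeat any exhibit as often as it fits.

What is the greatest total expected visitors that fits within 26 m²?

The ratio ordering already packs tightly: portrait alcove, 26 m², 592.
No other feasible combination exceeds 592.

592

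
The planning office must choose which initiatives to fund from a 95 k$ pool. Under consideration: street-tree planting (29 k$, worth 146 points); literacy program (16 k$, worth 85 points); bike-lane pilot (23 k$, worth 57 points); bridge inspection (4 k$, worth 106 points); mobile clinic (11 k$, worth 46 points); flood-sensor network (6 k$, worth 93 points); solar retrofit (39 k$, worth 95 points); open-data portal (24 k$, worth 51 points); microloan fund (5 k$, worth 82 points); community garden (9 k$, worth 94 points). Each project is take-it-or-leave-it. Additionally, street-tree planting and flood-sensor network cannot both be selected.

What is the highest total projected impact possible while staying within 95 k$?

601

Taking literacy program + bridge inspection + mobile clinic + flood-sensor network + solar retrofit + microloan fund + community garden: 90 k$ used, 601 in projected impact.
Runner-up street-tree planting + literacy program + bike-lane pilot + bridge inspection + microloan fund + community garden tops out at 570.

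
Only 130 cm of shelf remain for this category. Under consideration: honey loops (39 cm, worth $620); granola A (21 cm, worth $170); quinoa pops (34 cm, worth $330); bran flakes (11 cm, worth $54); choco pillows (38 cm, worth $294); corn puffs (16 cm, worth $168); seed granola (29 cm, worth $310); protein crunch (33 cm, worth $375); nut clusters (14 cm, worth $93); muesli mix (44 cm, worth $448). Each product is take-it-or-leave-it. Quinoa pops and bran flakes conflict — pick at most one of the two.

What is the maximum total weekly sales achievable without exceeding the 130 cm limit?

A density-first pass picks honey loops + bran flakes + corn puffs + seed granola + protein crunch — 1527 at 128 cm.
Dropping bran flakes and protein crunch frees 44 cm; slotting in muesli mix (44 cm) lifts the total to 1546 at 128 cm.
Next best is honey loops + protein crunch + nut clusters + muesli mix at 1536 (130 cm) — short by 10.

1546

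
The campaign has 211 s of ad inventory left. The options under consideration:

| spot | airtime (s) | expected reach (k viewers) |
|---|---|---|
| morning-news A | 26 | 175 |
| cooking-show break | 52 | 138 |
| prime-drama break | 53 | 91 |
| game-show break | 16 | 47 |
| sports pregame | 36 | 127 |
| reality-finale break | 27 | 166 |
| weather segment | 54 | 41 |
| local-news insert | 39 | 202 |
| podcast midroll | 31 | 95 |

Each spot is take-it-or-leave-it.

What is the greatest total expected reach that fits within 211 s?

903

Density check — morning-news A 6.73, reality-finale break 6.15, local-news insert 5.18 are the best per s.
Greedy by ratio would take morning-news A + game-show break + sports pregame + reality-finale break + local-news insert + podcast midroll: 175 s used, total 812.
Replace game-show break with cooking-show break: the trade gains 91 net, giving 903 at 211 s.
An exhaustive check of the 512 subsets confirms 903.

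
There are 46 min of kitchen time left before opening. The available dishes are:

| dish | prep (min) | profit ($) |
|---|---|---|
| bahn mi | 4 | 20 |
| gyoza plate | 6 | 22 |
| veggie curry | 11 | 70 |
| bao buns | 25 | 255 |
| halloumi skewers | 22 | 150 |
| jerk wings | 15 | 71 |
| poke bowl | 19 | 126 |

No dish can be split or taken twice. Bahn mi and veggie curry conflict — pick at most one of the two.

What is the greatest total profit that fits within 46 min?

381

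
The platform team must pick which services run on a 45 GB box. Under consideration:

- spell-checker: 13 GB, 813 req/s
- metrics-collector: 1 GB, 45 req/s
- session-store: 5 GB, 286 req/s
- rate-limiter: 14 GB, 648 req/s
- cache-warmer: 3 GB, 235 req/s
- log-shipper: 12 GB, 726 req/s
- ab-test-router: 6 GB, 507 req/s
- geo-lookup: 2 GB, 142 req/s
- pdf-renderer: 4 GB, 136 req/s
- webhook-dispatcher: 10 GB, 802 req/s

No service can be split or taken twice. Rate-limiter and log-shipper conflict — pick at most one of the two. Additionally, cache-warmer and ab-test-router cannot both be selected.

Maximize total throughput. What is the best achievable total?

3035

By throughput per GB: ab-test-router 84.50, webhook-dispatcher 80.20, cache-warmer 78.33 lead.
Taking spell-checker + metrics-collector + log-shipper + ab-test-router + geo-lookup + webhook-dispatcher: 44 GB used, 3035 in throughput.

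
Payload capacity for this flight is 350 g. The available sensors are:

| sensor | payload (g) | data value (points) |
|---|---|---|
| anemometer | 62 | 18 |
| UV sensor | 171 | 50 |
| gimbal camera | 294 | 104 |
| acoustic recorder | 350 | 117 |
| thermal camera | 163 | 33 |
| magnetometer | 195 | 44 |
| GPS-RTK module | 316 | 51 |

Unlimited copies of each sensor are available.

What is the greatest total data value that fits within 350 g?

117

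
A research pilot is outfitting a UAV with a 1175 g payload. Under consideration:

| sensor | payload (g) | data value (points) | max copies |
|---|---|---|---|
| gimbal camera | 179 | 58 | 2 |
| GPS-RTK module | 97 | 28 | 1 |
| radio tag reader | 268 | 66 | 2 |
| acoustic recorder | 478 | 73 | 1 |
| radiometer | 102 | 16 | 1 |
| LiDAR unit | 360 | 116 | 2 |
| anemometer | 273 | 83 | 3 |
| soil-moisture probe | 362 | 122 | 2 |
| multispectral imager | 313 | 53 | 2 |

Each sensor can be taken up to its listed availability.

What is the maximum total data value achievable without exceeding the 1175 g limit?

379

A density-first pass picks 2×gimbal camera + 2×soil-moisture probe — 360 at 1082 g.
Replace gimbal camera and soil-moisture probe with LiDAR unit + anemometer: the trade gains 19 net, giving 379 at 1174 g.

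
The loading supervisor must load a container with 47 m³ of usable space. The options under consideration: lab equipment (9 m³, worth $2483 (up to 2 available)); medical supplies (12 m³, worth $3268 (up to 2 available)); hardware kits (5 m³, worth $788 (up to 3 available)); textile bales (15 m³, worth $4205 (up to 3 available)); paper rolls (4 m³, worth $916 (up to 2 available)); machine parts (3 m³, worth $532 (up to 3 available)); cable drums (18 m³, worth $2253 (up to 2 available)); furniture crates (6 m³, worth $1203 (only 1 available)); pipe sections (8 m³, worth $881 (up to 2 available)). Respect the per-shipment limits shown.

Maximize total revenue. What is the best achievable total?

Ranking by ratio (revenue/m³): textile bales 280.33, lab equipment 275.89, medical supplies 272.33, paper rolls 229.00.
Greedy by ratio would take 3×textile bales: 45 m³ used, total 12615.
Replace textile bales with lab equipment + 2×paper rolls: the trade gains 110 net, giving 12725 at 47 m³.

12725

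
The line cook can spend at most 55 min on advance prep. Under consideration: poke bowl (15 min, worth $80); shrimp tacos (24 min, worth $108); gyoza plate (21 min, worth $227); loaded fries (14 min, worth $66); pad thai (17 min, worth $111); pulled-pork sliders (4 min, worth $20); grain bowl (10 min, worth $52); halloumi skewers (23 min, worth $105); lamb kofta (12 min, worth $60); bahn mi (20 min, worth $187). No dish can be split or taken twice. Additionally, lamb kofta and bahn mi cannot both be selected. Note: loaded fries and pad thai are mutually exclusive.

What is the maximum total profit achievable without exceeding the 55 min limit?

486

Ranking by ratio (profit/min): gyoza plate 10.81, bahn mi 9.35, pad thai 6.53, poke bowl 5.33.
Taking gyoza plate + pulled-pork sliders + grain bowl + bahn mi: 55 min used, 486 in profit.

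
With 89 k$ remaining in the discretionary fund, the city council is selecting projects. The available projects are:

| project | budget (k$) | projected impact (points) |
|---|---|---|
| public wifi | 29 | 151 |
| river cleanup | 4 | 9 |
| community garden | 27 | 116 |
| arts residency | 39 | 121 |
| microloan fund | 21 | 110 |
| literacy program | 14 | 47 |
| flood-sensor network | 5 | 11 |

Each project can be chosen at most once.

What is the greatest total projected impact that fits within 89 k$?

Best packing: public wifi + river cleanup + community garden + microloan fund + flood-sensor network — 86 k$, 397 total.

397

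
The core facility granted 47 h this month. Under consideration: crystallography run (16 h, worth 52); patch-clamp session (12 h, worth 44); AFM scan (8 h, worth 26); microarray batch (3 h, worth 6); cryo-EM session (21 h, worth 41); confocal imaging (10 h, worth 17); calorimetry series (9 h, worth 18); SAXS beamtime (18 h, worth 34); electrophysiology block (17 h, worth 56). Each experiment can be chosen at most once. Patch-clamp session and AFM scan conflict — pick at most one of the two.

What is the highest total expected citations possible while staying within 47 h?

Taking crystallography run + patch-clamp session + electrophysiology block: 45 h used, 152 in expected citations.
The closest alternative, crystallography run + AFM scan + microarray batch + electrophysiology block, reaches only 140.

152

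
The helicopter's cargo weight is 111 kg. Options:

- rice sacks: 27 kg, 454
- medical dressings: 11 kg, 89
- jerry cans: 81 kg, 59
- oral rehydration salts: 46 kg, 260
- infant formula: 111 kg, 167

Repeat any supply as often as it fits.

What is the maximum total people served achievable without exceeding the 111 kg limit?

1816

Density check — rice sacks 16.81, medical dressings 8.09, oral rehydration salts 5.65 are the best per kg.
Taking 4×rice sacks: 108 kg used, 1816 in people served.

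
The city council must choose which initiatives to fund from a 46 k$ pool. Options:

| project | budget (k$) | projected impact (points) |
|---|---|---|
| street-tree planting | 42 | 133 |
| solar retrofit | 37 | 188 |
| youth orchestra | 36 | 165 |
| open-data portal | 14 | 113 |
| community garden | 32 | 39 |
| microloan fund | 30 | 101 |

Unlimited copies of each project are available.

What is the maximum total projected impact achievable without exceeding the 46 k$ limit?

339

Density check — open-data portal 8.07, solar retrofit 5.08, youth orchestra 4.58, microloan fund 3.37 are the best per k$.
3×open-data portal uses 42 of the 46 k$ and totals 339.
Nothing else within 46 k$ beats 339.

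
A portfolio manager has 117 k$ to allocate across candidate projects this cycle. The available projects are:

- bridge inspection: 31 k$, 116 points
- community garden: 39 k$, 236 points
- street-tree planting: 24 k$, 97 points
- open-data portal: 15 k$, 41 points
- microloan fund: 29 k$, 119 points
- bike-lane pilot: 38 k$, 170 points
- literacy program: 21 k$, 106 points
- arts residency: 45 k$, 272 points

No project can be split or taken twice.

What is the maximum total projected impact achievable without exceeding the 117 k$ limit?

The ratio heuristic lands on community garden + literacy program + arts residency (614) but leaves 12 k$ idle.
The 21 k$ tied up in literacy program is better spent on microloan fund — total rises to 627 (113 k$).

627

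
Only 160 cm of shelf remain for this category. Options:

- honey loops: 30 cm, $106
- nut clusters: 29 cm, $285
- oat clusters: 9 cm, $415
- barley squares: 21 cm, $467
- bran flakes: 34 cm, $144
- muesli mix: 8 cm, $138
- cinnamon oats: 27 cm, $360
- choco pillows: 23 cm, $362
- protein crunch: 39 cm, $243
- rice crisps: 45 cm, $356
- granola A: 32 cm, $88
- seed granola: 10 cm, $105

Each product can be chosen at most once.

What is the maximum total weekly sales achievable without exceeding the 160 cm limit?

2270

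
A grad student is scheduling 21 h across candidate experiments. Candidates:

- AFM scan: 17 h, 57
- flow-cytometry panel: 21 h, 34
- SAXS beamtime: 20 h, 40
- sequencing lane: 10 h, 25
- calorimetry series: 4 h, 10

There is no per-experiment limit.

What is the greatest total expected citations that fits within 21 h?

Ranking by ratio (expected citations/h): AFM scan 3.35, sequencing lane 2.50, calorimetry series 2.50, SAXS beamtime 2.00.
AFM scan + calorimetry series uses 21 of the 21 h and totals 67.
That's the maximum — no swap from here does better than 67.

67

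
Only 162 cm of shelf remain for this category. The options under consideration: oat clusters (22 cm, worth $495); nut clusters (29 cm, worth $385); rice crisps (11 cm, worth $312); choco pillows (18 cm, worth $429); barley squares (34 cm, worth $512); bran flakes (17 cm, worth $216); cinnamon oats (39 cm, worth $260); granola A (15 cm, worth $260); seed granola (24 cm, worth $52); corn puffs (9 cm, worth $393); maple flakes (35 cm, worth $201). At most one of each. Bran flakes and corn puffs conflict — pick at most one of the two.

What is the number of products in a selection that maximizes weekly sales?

8

Optimal total is 2838.
For example oat clusters + nut clusters + rice crisps + choco pillows + barley squares + granola A + seed granola + corn puffs achieves it, using 162 cm.
All optima have 8 products.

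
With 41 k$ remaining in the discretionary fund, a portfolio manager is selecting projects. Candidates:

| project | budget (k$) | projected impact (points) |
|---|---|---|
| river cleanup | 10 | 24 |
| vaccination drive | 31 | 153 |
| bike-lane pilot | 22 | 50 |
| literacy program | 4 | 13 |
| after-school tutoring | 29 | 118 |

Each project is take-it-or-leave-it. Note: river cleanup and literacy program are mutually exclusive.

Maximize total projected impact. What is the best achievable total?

177

Density check — vaccination drive 4.94, after-school tutoring 4.07, literacy program 3.25 are the best per k$.
Taking the top-ratio projects first gives vaccination drive + literacy program for 166 (35 k$).
Dropping literacy program frees 4 k$; slotting in river cleanup (10 k$) lifts the total to 177 at 41 k$.
The closest alternative, vaccination drive + literacy program, reaches only 166.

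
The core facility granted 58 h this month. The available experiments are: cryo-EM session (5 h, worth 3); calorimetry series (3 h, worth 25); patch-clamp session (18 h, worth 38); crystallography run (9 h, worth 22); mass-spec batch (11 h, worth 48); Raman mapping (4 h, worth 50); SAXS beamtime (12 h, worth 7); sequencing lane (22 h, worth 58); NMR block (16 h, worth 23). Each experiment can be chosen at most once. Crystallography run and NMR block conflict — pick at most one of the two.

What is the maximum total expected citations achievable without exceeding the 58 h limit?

219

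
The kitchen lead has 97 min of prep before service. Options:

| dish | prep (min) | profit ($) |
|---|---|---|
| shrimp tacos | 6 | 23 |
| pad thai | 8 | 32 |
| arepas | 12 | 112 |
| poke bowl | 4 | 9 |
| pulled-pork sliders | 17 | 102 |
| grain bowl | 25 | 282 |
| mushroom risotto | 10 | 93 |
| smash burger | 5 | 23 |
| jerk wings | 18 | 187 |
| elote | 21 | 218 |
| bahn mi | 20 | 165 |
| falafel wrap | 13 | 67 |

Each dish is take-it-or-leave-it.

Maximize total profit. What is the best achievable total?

964

A density-first pass picks shrimp tacos + arepas + grain bowl + mushroom risotto + smash burger + jerk wings + elote — 938 at 97 min.
Dropping shrimp tacos and mushroom risotto and smash burger frees 21 min; slotting in bahn mi (20 min) lifts the total to 964 at 96 min.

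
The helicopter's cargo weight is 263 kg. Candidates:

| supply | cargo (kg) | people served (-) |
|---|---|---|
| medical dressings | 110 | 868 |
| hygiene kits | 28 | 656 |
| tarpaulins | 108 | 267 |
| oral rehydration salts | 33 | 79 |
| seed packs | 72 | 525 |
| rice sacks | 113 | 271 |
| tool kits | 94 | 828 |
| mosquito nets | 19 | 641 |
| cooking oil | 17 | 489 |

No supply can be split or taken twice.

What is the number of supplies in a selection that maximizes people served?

6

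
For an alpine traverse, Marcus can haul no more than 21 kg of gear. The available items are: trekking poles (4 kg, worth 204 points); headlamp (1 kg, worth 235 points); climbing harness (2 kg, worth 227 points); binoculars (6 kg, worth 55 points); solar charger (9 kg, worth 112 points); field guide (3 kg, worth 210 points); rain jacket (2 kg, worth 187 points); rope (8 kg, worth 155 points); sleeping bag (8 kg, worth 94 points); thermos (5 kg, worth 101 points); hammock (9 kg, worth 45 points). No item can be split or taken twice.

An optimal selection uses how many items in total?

6

Best achievable utility is 1218.
For example trekking poles + headlamp + climbing harness + field guide + rain jacket + rope achieves it, using 20 kg.
All optima have 6 items.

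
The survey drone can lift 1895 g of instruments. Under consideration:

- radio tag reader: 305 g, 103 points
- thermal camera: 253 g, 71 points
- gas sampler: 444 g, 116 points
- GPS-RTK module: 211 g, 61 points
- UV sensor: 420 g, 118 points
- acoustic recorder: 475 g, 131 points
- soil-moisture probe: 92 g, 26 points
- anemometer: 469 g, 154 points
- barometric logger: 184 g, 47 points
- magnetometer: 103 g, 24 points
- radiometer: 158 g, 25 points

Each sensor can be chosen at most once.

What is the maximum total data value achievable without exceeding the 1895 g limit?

By data value per g: radio tag reader 0.34, anemometer 0.33, GPS-RTK module 0.29, soil-moisture probe 0.28 lead.
A density-first pass picks radio tag reader + thermal camera + GPS-RTK module + UV sensor + soil-moisture probe + anemometer + magnetometer — 557 at 1853 g.
The 448 g tied up in thermal camera and soil-moisture probe and magnetometer is better spent on acoustic recorder — total rises to 567 (1880 g).
Next best is radio tag reader + thermal camera + gas sampler + UV sensor + anemometer at 562 (1891 g) — short by 5.

567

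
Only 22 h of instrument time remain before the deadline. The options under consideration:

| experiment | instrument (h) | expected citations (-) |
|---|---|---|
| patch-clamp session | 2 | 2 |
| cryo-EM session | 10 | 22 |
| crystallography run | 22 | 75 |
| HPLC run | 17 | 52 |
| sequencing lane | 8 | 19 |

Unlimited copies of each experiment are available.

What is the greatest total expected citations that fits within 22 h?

Crystallography run uses 22 of the 22 h and totals 75.
No other feasible combination exceeds 75.

75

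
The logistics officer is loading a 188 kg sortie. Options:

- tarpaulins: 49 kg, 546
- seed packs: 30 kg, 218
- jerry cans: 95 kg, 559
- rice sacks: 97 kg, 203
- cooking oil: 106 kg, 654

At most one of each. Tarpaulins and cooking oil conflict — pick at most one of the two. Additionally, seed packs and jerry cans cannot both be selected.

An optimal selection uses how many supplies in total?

2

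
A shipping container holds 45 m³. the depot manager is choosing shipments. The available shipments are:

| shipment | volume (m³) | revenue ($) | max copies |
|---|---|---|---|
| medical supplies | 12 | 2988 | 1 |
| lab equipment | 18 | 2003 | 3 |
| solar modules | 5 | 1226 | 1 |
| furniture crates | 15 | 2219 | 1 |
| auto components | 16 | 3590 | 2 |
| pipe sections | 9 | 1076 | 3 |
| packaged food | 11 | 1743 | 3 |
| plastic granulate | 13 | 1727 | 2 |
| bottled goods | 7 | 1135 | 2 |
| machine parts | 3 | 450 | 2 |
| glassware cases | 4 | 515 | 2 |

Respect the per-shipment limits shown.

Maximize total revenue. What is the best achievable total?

Filling by ratio: medical supplies + solar modules + auto components + bottled goods + machine parts for 9389, with 2 m³ left unused.
Dropping solar modules and bottled goods and machine parts frees 15 m³; slotting in auto components (16 m³) lifts the total to 10168 at 44 m³.
Nothing else within 45 m³ beats 10168.

10168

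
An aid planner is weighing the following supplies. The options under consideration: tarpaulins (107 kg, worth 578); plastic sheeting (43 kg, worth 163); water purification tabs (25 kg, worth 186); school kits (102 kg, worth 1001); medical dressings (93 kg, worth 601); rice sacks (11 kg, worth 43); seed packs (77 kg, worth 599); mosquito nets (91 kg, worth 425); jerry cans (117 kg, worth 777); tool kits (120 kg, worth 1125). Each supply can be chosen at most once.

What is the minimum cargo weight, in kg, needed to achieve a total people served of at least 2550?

299

Need the lightest bundle worth ≥ 2550.
Taking school kits + seed packs + tool kits gives 2725 (≥ 2550) for 299 kg.
Below 299 kg the best achievable stays under 2550.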